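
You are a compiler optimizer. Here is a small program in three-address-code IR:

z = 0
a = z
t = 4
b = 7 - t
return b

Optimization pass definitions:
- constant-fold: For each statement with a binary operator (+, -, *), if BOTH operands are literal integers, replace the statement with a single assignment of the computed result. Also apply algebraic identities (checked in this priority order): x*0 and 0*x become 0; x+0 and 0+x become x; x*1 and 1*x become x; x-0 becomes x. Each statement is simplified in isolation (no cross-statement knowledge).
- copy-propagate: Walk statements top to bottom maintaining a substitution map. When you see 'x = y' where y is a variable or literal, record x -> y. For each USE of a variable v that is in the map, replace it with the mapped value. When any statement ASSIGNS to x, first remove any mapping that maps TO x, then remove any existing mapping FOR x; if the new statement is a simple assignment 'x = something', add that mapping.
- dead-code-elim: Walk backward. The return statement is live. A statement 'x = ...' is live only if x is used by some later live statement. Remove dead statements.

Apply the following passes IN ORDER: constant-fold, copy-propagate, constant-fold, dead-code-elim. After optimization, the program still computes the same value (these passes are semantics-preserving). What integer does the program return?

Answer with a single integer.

Initial IR:
  z = 0
  a = z
  t = 4
  b = 7 - t
  return b
After constant-fold (5 stmts):
  z = 0
  a = z
  t = 4
  b = 7 - t
  return b
After copy-propagate (5 stmts):
  z = 0
  a = 0
  t = 4
  b = 7 - 4
  return b
After constant-fold (5 stmts):
  z = 0
  a = 0
  t = 4
  b = 3
  return b
After dead-code-elim (2 stmts):
  b = 3
  return b
Evaluate:
  z = 0  =>  z = 0
  a = z  =>  a = 0
  t = 4  =>  t = 4
  b = 7 - t  =>  b = 3
  return b = 3

Answer: 3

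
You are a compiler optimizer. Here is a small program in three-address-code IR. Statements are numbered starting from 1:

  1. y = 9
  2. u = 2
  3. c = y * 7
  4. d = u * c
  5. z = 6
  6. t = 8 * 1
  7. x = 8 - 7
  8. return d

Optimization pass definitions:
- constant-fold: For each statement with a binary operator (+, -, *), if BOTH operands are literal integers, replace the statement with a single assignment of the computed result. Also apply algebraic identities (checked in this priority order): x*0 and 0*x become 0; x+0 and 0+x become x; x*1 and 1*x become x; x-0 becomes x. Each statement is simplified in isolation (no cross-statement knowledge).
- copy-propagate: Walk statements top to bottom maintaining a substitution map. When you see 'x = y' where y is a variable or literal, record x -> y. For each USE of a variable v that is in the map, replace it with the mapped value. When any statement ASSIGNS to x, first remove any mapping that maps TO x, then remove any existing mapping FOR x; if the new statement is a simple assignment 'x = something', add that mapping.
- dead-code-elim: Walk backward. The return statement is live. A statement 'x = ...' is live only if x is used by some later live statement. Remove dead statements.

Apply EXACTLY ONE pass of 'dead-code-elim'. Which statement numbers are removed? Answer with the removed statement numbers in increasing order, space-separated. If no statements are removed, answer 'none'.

Answer: 5 6 7

Derivation:
Backward liveness scan:
Stmt 1 'y = 9': KEEP (y is live); live-in = []
Stmt 2 'u = 2': KEEP (u is live); live-in = ['y']
Stmt 3 'c = y * 7': KEEP (c is live); live-in = ['u', 'y']
Stmt 4 'd = u * c': KEEP (d is live); live-in = ['c', 'u']
Stmt 5 'z = 6': DEAD (z not in live set ['d'])
Stmt 6 't = 8 * 1': DEAD (t not in live set ['d'])
Stmt 7 'x = 8 - 7': DEAD (x not in live set ['d'])
Stmt 8 'return d': KEEP (return); live-in = ['d']
Removed statement numbers: [5, 6, 7]
Surviving IR:
  y = 9
  u = 2
  c = y * 7
  d = u * c
  return d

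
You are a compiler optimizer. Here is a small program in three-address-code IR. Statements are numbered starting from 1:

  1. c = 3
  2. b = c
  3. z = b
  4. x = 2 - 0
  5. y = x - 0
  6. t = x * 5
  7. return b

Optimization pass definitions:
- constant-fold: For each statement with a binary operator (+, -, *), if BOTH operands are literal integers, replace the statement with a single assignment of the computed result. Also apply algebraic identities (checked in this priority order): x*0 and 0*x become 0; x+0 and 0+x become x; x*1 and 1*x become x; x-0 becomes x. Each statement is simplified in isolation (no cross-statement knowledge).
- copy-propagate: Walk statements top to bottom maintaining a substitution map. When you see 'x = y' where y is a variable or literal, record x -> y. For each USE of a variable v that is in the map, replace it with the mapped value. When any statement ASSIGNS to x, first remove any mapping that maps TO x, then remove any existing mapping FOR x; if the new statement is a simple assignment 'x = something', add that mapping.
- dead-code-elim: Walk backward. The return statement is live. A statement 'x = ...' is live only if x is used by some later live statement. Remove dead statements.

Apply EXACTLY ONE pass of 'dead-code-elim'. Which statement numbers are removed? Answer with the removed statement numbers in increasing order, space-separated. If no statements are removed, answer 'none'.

Backward liveness scan:
Stmt 1 'c = 3': KEEP (c is live); live-in = []
Stmt 2 'b = c': KEEP (b is live); live-in = ['c']
Stmt 3 'z = b': DEAD (z not in live set ['b'])
Stmt 4 'x = 2 - 0': DEAD (x not in live set ['b'])
Stmt 5 'y = x - 0': DEAD (y not in live set ['b'])
Stmt 6 't = x * 5': DEAD (t not in live set ['b'])
Stmt 7 'return b': KEEP (return); live-in = ['b']
Removed statement numbers: [3, 4, 5, 6]
Surviving IR:
  c = 3
  b = c
  return b

Answer: 3 4 5 6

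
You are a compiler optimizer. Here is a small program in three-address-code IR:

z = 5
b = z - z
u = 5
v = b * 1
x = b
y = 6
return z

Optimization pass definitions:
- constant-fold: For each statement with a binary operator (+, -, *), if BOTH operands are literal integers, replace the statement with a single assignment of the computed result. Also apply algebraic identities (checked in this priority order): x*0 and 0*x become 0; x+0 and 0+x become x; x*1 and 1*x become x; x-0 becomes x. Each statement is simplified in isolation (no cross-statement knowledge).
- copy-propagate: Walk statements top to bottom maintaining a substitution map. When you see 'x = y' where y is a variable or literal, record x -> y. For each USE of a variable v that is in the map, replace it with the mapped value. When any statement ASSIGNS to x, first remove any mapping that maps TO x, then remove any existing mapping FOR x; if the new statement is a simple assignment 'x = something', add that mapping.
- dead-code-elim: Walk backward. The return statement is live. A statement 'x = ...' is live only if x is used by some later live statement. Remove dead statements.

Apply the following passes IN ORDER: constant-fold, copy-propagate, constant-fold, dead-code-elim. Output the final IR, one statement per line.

Answer: return 5

Derivation:
Initial IR:
  z = 5
  b = z - z
  u = 5
  v = b * 1
  x = b
  y = 6
  return z
After constant-fold (7 stmts):
  z = 5
  b = z - z
  u = 5
  v = b
  x = b
  y = 6
  return z
After copy-propagate (7 stmts):
  z = 5
  b = 5 - 5
  u = 5
  v = b
  x = b
  y = 6
  return 5
After constant-fold (7 stmts):
  z = 5
  b = 0
  u = 5
  v = b
  x = b
  y = 6
  return 5
After dead-code-elim (1 stmts):
  return 5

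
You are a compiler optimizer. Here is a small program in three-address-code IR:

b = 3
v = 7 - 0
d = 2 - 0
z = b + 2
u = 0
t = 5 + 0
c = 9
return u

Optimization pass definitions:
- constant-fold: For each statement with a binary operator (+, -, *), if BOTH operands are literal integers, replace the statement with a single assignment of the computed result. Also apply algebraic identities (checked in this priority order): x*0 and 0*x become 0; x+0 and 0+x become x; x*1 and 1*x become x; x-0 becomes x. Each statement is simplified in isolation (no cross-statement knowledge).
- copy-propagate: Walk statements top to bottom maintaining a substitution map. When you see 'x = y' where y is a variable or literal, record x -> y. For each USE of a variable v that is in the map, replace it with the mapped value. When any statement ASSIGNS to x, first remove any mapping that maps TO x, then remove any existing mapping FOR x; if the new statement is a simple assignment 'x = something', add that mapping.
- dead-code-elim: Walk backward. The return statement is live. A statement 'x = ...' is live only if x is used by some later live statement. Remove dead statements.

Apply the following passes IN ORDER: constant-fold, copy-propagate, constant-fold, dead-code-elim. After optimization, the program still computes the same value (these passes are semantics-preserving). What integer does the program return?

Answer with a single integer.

Initial IR:
  b = 3
  v = 7 - 0
  d = 2 - 0
  z = b + 2
  u = 0
  t = 5 + 0
  c = 9
  return u
After constant-fold (8 stmts):
  b = 3
  v = 7
  d = 2
  z = b + 2
  u = 0
  t = 5
  c = 9
  return u
After copy-propagate (8 stmts):
  b = 3
  v = 7
  d = 2
  z = 3 + 2
  u = 0
  t = 5
  c = 9
  return 0
After constant-fold (8 stmts):
  b = 3
  v = 7
  d = 2
  z = 5
  u = 0
  t = 5
  c = 9
  return 0
After dead-code-elim (1 stmts):
  return 0
Evaluate:
  b = 3  =>  b = 3
  v = 7 - 0  =>  v = 7
  d = 2 - 0  =>  d = 2
  z = b + 2  =>  z = 5
  u = 0  =>  u = 0
  t = 5 + 0  =>  t = 5
  c = 9  =>  c = 9
  return u = 0

Answer: 0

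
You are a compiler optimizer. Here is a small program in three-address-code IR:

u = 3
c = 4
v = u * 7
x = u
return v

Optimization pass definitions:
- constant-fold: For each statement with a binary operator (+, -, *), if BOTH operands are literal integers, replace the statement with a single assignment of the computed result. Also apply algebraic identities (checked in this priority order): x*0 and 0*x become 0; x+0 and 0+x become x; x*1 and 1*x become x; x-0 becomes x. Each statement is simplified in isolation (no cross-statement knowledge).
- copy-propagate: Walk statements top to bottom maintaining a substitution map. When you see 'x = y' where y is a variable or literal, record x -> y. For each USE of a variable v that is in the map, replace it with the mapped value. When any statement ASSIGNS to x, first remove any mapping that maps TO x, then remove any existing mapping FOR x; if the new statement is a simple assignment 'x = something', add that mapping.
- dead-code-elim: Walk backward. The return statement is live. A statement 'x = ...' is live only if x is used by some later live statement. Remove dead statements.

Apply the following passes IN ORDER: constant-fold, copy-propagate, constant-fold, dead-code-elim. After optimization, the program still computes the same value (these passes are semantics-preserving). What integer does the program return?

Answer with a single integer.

Initial IR:
  u = 3
  c = 4
  v = u * 7
  x = u
  return v
After constant-fold (5 stmts):
  u = 3
  c = 4
  v = u * 7
  x = u
  return v
After copy-propagate (5 stmts):
  u = 3
  c = 4
  v = 3 * 7
  x = 3
  return v
After constant-fold (5 stmts):
  u = 3
  c = 4
  v = 21
  x = 3
  return v
After dead-code-elim (2 stmts):
  v = 21
  return v
Evaluate:
  u = 3  =>  u = 3
  c = 4  =>  c = 4
  v = u * 7  =>  v = 21
  x = u  =>  x = 3
  return v = 21

Answer: 21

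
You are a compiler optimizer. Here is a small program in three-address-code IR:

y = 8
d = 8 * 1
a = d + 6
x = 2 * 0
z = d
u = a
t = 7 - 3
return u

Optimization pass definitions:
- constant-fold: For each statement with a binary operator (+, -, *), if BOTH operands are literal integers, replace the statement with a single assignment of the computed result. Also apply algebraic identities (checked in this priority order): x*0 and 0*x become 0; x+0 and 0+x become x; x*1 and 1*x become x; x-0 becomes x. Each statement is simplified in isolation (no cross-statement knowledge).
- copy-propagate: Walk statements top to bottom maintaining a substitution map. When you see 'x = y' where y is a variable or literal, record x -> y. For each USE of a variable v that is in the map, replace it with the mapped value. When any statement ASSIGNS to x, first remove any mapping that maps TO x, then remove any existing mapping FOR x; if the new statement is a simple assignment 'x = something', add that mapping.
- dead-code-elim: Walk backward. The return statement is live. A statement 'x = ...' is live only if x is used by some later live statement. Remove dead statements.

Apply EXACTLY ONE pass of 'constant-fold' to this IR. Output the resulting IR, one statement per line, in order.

Answer: y = 8
d = 8
a = d + 6
x = 0
z = d
u = a
t = 4
return u

Derivation:
Applying constant-fold statement-by-statement:
  [1] y = 8  (unchanged)
  [2] d = 8 * 1  -> d = 8
  [3] a = d + 6  (unchanged)
  [4] x = 2 * 0  -> x = 0
  [5] z = d  (unchanged)
  [6] u = a  (unchanged)
  [7] t = 7 - 3  -> t = 4
  [8] return u  (unchanged)
Result (8 stmts):
  y = 8
  d = 8
  a = d + 6
  x = 0
  z = d
  u = a
  t = 4
  return u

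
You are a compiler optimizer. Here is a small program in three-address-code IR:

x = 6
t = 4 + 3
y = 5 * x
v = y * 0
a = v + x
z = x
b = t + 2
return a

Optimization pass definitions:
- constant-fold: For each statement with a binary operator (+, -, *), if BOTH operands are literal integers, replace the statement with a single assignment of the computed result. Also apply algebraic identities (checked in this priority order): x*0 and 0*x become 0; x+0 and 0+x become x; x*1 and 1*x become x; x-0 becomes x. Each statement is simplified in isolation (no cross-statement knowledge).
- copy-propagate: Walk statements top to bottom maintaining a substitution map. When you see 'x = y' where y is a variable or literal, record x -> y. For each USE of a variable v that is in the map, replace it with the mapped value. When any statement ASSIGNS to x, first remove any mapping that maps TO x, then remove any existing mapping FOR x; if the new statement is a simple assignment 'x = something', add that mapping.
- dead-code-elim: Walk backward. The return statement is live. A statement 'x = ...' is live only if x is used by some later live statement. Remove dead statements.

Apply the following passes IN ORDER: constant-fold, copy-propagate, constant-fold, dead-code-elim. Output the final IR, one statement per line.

Answer: a = 6
return a

Derivation:
Initial IR:
  x = 6
  t = 4 + 3
  y = 5 * x
  v = y * 0
  a = v + x
  z = x
  b = t + 2
  return a
After constant-fold (8 stmts):
  x = 6
  t = 7
  y = 5 * x
  v = 0
  a = v + x
  z = x
  b = t + 2
  return a
After copy-propagate (8 stmts):
  x = 6
  t = 7
  y = 5 * 6
  v = 0
  a = 0 + 6
  z = 6
  b = 7 + 2
  return a
After constant-fold (8 stmts):
  x = 6
  t = 7
  y = 30
  v = 0
  a = 6
  z = 6
  b = 9
  return a
After dead-code-elim (2 stmts):
  a = 6
  return a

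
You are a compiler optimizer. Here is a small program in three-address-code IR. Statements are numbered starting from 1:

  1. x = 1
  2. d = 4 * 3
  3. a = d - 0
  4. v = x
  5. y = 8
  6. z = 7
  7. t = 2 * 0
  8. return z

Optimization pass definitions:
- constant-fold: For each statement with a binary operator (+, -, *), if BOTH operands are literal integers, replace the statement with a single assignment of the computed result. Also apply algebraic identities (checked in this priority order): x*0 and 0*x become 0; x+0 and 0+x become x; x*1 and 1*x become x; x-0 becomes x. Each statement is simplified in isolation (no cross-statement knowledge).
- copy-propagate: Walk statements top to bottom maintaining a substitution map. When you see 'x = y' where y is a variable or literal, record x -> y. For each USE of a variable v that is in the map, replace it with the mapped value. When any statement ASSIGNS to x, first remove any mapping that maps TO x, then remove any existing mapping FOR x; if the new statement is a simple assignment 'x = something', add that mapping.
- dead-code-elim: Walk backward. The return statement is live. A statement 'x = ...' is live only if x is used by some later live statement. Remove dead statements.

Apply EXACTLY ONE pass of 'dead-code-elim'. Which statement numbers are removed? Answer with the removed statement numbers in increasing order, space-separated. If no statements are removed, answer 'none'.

Answer: 1 2 3 4 5 7

Derivation:
Backward liveness scan:
Stmt 1 'x = 1': DEAD (x not in live set [])
Stmt 2 'd = 4 * 3': DEAD (d not in live set [])
Stmt 3 'a = d - 0': DEAD (a not in live set [])
Stmt 4 'v = x': DEAD (v not in live set [])
Stmt 5 'y = 8': DEAD (y not in live set [])
Stmt 6 'z = 7': KEEP (z is live); live-in = []
Stmt 7 't = 2 * 0': DEAD (t not in live set ['z'])
Stmt 8 'return z': KEEP (return); live-in = ['z']
Removed statement numbers: [1, 2, 3, 4, 5, 7]
Surviving IR:
  z = 7
  return z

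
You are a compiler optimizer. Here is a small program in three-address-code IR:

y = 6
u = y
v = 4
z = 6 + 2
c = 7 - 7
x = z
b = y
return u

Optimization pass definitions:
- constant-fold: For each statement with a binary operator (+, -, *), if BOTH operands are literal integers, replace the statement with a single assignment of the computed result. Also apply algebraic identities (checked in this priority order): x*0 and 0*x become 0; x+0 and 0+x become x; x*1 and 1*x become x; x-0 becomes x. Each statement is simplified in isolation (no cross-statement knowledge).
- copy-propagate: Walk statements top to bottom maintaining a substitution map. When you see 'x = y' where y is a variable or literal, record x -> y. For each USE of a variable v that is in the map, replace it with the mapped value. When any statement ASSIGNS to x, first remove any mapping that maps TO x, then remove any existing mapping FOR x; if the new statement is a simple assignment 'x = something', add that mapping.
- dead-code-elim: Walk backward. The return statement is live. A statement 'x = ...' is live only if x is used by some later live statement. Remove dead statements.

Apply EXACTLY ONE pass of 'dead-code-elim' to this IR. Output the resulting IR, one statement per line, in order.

Applying dead-code-elim statement-by-statement:
  [8] return u  -> KEEP (return); live=['u']
  [7] b = y  -> DEAD (b not live)
  [6] x = z  -> DEAD (x not live)
  [5] c = 7 - 7  -> DEAD (c not live)
  [4] z = 6 + 2  -> DEAD (z not live)
  [3] v = 4  -> DEAD (v not live)
  [2] u = y  -> KEEP; live=['y']
  [1] y = 6  -> KEEP; live=[]
Result (3 stmts):
  y = 6
  u = y
  return u

Answer: y = 6
u = y
return u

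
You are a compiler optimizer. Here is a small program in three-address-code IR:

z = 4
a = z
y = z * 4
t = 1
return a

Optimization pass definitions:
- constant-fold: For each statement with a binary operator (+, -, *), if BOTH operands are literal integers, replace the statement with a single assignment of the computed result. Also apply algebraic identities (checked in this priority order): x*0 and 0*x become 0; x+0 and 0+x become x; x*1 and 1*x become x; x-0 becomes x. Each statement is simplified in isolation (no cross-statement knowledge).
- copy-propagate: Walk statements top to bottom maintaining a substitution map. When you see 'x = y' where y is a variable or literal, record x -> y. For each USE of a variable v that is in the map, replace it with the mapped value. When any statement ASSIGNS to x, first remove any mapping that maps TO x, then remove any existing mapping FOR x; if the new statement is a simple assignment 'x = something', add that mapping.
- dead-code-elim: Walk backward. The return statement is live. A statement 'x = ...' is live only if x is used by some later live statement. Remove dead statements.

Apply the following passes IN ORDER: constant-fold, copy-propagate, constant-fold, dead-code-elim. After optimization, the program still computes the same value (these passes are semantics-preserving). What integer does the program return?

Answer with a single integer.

Initial IR:
  z = 4
  a = z
  y = z * 4
  t = 1
  return a
After constant-fold (5 stmts):
  z = 4
  a = z
  y = z * 4
  t = 1
  return a
After copy-propagate (5 stmts):
  z = 4
  a = 4
  y = 4 * 4
  t = 1
  return 4
After constant-fold (5 stmts):
  z = 4
  a = 4
  y = 16
  t = 1
  return 4
After dead-code-elim (1 stmts):
  return 4
Evaluate:
  z = 4  =>  z = 4
  a = z  =>  a = 4
  y = z * 4  =>  y = 16
  t = 1  =>  t = 1
  return a = 4

Answer: 4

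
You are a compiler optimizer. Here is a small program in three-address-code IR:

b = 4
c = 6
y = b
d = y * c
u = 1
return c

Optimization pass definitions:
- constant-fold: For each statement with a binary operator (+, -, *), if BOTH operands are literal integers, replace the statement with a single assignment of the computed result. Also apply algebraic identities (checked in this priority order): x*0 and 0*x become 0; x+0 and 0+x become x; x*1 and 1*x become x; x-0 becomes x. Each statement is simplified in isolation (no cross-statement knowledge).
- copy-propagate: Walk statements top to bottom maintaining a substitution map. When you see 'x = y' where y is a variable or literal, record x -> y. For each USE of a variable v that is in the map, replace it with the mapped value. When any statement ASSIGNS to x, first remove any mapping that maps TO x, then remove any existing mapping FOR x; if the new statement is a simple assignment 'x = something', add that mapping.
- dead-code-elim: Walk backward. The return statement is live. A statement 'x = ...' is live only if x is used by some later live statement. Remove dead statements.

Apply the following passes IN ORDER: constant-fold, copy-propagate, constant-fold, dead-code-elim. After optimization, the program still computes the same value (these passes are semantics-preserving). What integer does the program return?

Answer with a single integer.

Answer: 6

Derivation:
Initial IR:
  b = 4
  c = 6
  y = b
  d = y * c
  u = 1
  return c
After constant-fold (6 stmts):
  b = 4
  c = 6
  y = b
  d = y * c
  u = 1
  return c
After copy-propagate (6 stmts):
  b = 4
  c = 6
  y = 4
  d = 4 * 6
  u = 1
  return 6
After constant-fold (6 stmts):
  b = 4
  c = 6
  y = 4
  d = 24
  u = 1
  return 6
After dead-code-elim (1 stmts):
  return 6
Evaluate:
  b = 4  =>  b = 4
  c = 6  =>  c = 6
  y = b  =>  y = 4
  d = y * c  =>  d = 24
  u = 1  =>  u = 1
  return c = 6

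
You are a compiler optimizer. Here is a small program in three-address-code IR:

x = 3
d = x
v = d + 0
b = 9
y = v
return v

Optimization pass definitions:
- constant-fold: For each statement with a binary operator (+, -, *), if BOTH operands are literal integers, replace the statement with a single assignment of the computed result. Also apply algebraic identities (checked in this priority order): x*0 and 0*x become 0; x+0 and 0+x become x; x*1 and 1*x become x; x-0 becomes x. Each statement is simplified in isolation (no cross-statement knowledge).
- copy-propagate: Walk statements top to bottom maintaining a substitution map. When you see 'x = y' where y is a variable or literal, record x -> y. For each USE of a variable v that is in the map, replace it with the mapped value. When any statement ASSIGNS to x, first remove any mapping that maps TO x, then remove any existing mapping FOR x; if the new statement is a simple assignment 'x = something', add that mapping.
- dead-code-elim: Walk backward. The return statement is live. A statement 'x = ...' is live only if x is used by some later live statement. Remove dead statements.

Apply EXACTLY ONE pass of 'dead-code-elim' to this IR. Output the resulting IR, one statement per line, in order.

Answer: x = 3
d = x
v = d + 0
return v

Derivation:
Applying dead-code-elim statement-by-statement:
  [6] return v  -> KEEP (return); live=['v']
  [5] y = v  -> DEAD (y not live)
  [4] b = 9  -> DEAD (b not live)
  [3] v = d + 0  -> KEEP; live=['d']
  [2] d = x  -> KEEP; live=['x']
  [1] x = 3  -> KEEP; live=[]
Result (4 stmts):
  x = 3
  d = x
  v = d + 0
  return v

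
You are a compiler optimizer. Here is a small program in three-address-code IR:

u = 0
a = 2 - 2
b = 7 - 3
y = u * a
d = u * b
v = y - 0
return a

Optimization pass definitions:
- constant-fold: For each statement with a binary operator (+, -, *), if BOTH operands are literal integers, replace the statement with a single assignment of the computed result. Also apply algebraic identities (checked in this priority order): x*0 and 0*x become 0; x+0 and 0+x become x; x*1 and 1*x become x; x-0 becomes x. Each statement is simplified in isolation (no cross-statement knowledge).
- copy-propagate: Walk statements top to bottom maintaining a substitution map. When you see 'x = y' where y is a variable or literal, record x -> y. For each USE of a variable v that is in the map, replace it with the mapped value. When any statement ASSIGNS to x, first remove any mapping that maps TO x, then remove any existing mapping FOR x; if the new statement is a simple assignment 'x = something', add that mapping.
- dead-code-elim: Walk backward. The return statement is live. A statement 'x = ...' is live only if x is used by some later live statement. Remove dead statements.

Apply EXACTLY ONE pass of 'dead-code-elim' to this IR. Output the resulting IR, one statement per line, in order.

Applying dead-code-elim statement-by-statement:
  [7] return a  -> KEEP (return); live=['a']
  [6] v = y - 0  -> DEAD (v not live)
  [5] d = u * b  -> DEAD (d not live)
  [4] y = u * a  -> DEAD (y not live)
  [3] b = 7 - 3  -> DEAD (b not live)
  [2] a = 2 - 2  -> KEEP; live=[]
  [1] u = 0  -> DEAD (u not live)
Result (2 stmts):
  a = 2 - 2
  return a

Answer: a = 2 - 2
return a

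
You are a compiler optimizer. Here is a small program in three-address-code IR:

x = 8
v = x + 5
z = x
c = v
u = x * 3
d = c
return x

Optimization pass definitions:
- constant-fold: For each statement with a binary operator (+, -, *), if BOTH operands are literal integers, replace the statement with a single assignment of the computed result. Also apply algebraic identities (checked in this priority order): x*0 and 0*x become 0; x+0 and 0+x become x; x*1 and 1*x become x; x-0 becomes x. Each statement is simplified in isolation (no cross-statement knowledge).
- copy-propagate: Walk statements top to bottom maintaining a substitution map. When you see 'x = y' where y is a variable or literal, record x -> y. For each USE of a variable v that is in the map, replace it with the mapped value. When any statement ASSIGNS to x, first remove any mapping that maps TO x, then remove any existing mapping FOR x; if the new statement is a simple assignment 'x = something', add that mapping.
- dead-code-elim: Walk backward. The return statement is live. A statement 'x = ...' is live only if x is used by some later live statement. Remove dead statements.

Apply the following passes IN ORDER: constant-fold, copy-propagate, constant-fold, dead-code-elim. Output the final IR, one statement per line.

Initial IR:
  x = 8
  v = x + 5
  z = x
  c = v
  u = x * 3
  d = c
  return x
After constant-fold (7 stmts):
  x = 8
  v = x + 5
  z = x
  c = v
  u = x * 3
  d = c
  return x
After copy-propagate (7 stmts):
  x = 8
  v = 8 + 5
  z = 8
  c = v
  u = 8 * 3
  d = v
  return 8
After constant-fold (7 stmts):
  x = 8
  v = 13
  z = 8
  c = v
  u = 24
  d = v
  return 8
After dead-code-elim (1 stmts):
  return 8

Answer: return 8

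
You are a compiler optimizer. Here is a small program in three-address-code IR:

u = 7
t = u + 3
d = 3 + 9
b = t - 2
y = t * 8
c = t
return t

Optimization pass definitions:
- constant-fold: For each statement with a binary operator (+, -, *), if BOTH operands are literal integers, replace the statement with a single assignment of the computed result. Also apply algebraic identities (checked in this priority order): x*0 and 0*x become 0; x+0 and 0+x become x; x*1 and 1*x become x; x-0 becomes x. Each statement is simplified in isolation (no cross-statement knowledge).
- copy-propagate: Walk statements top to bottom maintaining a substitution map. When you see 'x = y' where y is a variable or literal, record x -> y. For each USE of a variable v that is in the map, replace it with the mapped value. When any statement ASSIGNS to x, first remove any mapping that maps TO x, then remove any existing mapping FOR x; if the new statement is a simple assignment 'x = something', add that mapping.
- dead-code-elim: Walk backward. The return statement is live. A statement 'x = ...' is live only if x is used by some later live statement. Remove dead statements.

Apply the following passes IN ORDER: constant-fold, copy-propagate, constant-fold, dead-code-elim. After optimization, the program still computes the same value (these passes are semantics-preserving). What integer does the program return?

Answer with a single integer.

Answer: 10

Derivation:
Initial IR:
  u = 7
  t = u + 3
  d = 3 + 9
  b = t - 2
  y = t * 8
  c = t
  return t
After constant-fold (7 stmts):
  u = 7
  t = u + 3
  d = 12
  b = t - 2
  y = t * 8
  c = t
  return t
After copy-propagate (7 stmts):
  u = 7
  t = 7 + 3
  d = 12
  b = t - 2
  y = t * 8
  c = t
  return t
After constant-fold (7 stmts):
  u = 7
  t = 10
  d = 12
  b = t - 2
  y = t * 8
  c = t
  return t
After dead-code-elim (2 stmts):
  t = 10
  return t
Evaluate:
  u = 7  =>  u = 7
  t = u + 3  =>  t = 10
  d = 3 + 9  =>  d = 12
  b = t - 2  =>  b = 8
  y = t * 8  =>  y = 80
  c = t  =>  c = 10
  return t = 10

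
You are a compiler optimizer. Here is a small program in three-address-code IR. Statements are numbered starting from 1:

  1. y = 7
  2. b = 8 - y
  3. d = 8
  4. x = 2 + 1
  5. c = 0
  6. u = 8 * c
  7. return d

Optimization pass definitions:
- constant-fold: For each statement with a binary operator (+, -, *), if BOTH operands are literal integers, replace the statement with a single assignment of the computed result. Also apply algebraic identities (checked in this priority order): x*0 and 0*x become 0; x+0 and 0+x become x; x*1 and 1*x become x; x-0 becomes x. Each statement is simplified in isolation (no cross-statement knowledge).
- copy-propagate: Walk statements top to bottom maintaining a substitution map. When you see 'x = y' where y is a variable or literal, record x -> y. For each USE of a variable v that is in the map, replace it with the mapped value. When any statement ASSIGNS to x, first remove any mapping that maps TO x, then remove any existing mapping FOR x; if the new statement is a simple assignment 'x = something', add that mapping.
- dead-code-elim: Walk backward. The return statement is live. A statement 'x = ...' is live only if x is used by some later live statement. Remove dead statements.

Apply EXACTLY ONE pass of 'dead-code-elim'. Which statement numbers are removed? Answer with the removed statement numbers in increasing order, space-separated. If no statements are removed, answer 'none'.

Answer: 1 2 4 5 6

Derivation:
Backward liveness scan:
Stmt 1 'y = 7': DEAD (y not in live set [])
Stmt 2 'b = 8 - y': DEAD (b not in live set [])
Stmt 3 'd = 8': KEEP (d is live); live-in = []
Stmt 4 'x = 2 + 1': DEAD (x not in live set ['d'])
Stmt 5 'c = 0': DEAD (c not in live set ['d'])
Stmt 6 'u = 8 * c': DEAD (u not in live set ['d'])
Stmt 7 'return d': KEEP (return); live-in = ['d']
Removed statement numbers: [1, 2, 4, 5, 6]
Surviving IR:
  d = 8
  return d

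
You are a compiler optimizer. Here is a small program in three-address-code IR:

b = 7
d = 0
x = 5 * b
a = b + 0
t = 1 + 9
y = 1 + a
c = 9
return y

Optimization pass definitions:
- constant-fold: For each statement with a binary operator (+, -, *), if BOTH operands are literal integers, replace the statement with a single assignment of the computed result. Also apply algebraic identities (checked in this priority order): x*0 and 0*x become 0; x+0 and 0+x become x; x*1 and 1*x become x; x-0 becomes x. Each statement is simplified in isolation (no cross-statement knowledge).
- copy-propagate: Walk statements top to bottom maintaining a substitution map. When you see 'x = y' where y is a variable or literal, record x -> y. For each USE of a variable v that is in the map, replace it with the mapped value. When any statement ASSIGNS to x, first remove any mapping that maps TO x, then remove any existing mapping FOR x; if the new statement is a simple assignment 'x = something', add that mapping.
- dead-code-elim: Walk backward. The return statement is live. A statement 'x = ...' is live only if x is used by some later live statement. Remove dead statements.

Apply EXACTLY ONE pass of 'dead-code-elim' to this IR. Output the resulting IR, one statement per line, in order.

Applying dead-code-elim statement-by-statement:
  [8] return y  -> KEEP (return); live=['y']
  [7] c = 9  -> DEAD (c not live)
  [6] y = 1 + a  -> KEEP; live=['a']
  [5] t = 1 + 9  -> DEAD (t not live)
  [4] a = b + 0  -> KEEP; live=['b']
  [3] x = 5 * b  -> DEAD (x not live)
  [2] d = 0  -> DEAD (d not live)
  [1] b = 7  -> KEEP; live=[]
Result (4 stmts):
  b = 7
  a = b + 0
  y = 1 + a
  return y

Answer: b = 7
a = b + 0
y = 1 + a
return y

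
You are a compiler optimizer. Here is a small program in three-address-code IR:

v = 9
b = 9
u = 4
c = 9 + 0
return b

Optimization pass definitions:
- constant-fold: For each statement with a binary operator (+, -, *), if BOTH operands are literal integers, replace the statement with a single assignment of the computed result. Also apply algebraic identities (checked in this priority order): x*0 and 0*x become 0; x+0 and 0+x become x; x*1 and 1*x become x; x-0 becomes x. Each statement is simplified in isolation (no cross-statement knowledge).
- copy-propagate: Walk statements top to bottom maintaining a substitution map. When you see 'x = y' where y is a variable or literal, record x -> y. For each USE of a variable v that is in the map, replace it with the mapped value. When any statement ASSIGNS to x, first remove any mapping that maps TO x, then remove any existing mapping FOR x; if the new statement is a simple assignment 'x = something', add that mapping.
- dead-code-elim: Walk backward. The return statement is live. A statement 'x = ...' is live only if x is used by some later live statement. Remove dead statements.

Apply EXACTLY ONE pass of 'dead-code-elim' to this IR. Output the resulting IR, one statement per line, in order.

Applying dead-code-elim statement-by-statement:
  [5] return b  -> KEEP (return); live=['b']
  [4] c = 9 + 0  -> DEAD (c not live)
  [3] u = 4  -> DEAD (u not live)
  [2] b = 9  -> KEEP; live=[]
  [1] v = 9  -> DEAD (v not live)
Result (2 stmts):
  b = 9
  return b

Answer: b = 9
return b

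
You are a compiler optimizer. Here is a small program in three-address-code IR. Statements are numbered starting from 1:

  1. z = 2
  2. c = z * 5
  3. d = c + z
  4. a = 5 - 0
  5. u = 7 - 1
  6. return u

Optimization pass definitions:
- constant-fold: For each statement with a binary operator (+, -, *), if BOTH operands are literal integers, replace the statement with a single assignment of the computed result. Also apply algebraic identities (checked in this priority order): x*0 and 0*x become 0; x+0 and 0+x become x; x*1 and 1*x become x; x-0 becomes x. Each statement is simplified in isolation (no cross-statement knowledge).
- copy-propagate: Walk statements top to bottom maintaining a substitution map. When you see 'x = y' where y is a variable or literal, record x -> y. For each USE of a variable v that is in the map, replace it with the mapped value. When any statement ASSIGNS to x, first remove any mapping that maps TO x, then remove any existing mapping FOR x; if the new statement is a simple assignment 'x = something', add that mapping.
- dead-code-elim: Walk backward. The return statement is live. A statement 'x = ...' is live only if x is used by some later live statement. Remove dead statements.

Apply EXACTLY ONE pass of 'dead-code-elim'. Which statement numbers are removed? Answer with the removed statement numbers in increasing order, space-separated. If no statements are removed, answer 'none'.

Backward liveness scan:
Stmt 1 'z = 2': DEAD (z not in live set [])
Stmt 2 'c = z * 5': DEAD (c not in live set [])
Stmt 3 'd = c + z': DEAD (d not in live set [])
Stmt 4 'a = 5 - 0': DEAD (a not in live set [])
Stmt 5 'u = 7 - 1': KEEP (u is live); live-in = []
Stmt 6 'return u': KEEP (return); live-in = ['u']
Removed statement numbers: [1, 2, 3, 4]
Surviving IR:
  u = 7 - 1
  return u

Answer: 1 2 3 4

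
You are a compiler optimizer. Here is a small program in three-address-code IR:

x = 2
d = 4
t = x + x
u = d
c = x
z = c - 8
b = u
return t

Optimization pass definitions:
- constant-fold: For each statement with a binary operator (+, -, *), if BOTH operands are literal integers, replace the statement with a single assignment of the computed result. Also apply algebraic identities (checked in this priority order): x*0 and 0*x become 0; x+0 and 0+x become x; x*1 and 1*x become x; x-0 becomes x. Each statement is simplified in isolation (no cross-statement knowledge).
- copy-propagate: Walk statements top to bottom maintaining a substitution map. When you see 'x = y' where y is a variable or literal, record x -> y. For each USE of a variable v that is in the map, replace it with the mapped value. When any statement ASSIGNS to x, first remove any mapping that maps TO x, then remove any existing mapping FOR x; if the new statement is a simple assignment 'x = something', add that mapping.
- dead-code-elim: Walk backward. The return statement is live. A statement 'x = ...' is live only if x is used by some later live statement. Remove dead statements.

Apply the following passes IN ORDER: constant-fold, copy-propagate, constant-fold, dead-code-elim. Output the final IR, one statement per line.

Initial IR:
  x = 2
  d = 4
  t = x + x
  u = d
  c = x
  z = c - 8
  b = u
  return t
After constant-fold (8 stmts):
  x = 2
  d = 4
  t = x + x
  u = d
  c = x
  z = c - 8
  b = u
  return t
After copy-propagate (8 stmts):
  x = 2
  d = 4
  t = 2 + 2
  u = 4
  c = 2
  z = 2 - 8
  b = 4
  return t
After constant-fold (8 stmts):
  x = 2
  d = 4
  t = 4
  u = 4
  c = 2
  z = -6
  b = 4
  return t
After dead-code-elim (2 stmts):
  t = 4
  return t

Answer: t = 4
return t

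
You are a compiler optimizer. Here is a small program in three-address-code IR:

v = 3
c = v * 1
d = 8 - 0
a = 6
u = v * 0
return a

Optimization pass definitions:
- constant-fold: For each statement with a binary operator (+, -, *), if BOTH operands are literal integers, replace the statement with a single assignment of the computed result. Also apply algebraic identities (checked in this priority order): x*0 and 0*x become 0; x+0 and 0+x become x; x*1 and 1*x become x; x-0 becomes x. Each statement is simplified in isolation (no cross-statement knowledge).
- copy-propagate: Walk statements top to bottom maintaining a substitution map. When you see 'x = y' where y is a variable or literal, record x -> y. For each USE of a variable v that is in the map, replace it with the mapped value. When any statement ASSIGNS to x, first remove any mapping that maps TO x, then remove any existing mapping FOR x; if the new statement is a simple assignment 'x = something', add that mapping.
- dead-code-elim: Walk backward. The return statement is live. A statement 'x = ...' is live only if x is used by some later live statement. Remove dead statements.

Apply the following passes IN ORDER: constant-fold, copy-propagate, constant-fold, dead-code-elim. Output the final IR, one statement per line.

Answer: return 6

Derivation:
Initial IR:
  v = 3
  c = v * 1
  d = 8 - 0
  a = 6
  u = v * 0
  return a
After constant-fold (6 stmts):
  v = 3
  c = v
  d = 8
  a = 6
  u = 0
  return a
After copy-propagate (6 stmts):
  v = 3
  c = 3
  d = 8
  a = 6
  u = 0
  return 6
After constant-fold (6 stmts):
  v = 3
  c = 3
  d = 8
  a = 6
  u = 0
  return 6
After dead-code-elim (1 stmts):
  return 6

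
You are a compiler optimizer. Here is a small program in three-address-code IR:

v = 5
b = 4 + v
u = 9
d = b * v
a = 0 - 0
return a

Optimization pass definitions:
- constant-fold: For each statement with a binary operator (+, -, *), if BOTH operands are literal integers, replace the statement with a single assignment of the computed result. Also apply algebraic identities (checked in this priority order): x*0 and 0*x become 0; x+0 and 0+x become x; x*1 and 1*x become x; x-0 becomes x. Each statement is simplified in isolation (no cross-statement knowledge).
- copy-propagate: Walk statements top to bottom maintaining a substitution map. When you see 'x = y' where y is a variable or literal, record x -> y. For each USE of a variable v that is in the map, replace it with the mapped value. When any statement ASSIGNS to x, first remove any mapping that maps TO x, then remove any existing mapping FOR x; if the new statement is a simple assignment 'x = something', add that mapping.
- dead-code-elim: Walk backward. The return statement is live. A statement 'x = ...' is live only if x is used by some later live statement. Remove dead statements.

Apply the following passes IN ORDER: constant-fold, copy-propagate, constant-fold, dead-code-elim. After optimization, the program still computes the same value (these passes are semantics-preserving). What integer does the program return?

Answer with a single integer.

Answer: 0

Derivation:
Initial IR:
  v = 5
  b = 4 + v
  u = 9
  d = b * v
  a = 0 - 0
  return a
After constant-fold (6 stmts):
  v = 5
  b = 4 + v
  u = 9
  d = b * v
  a = 0
  return a
After copy-propagate (6 stmts):
  v = 5
  b = 4 + 5
  u = 9
  d = b * 5
  a = 0
  return 0
After constant-fold (6 stmts):
  v = 5
  b = 9
  u = 9
  d = b * 5
  a = 0
  return 0
After dead-code-elim (1 stmts):
  return 0
Evaluate:
  v = 5  =>  v = 5
  b = 4 + v  =>  b = 9
  u = 9  =>  u = 9
  d = b * v  =>  d = 45
  a = 0 - 0  =>  a = 0
  return a = 0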